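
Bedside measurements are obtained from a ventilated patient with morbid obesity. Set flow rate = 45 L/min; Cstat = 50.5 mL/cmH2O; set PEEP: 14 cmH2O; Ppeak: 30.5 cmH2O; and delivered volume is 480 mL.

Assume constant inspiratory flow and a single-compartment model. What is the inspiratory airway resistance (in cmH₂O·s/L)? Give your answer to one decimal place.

Flow: 45 L/min ÷ 60 = 0.75 L/s.
Equation of motion (constant flow): PIP = Vt/C + R·V̇ + PEEP.
R·V̇ = PIP − Vt/C − PEEP = 30.5 − 480/50.5 − 14 = 30.5 − 9.505 − 14 = 6.995 cmH2O.
R = 6.995 / 0.75 = 9.327 cmH2O·s/L.

9.3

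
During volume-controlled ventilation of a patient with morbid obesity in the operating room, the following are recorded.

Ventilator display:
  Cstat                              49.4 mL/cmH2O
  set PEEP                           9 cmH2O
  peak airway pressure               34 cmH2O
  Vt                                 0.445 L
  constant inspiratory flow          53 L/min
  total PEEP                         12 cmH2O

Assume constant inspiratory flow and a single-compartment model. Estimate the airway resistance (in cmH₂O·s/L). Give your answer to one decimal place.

Flow: 53 L/min ÷ 60 = 0.8833 L/s.
Total PEEP = 12 cmH2O (set 9 + intrinsic 3); this is the baseline alveolar pressure.
Equation of motion (constant flow): PIP = Vt/C + R·V̇ + PEEP.
R·V̇ = PIP − Vt/C − PEEP = 34 − 445/49.4 − 12 = 34 − 9.008 − 12 = 12.992 cmH2O.
R = 12.992 / 0.8833 = 14.708 cmH2O·s/L.

14.7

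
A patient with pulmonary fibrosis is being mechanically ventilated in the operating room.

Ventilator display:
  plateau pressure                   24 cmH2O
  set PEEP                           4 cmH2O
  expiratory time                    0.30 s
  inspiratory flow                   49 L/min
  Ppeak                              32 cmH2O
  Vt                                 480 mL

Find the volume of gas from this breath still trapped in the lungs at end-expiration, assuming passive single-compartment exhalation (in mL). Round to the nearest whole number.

Flow: 49 L/min ÷ 60 = 0.8167 L/s.
R = (PIP − Pplat)/V̇ = (32 − 24) / 0.8167 = 8.0/0.8167 = 9.796 cmH2O·s/L.
C = Vt/(Pplat − PEEP) = 480.0 / (24 − 4) = 480.0/20.0 = 24.0 mL/cmH2O.
τ = R × C = 9.796 × 0.024 L/cmH2O = 0.2351 s.
Fraction remaining = e^(−Te/τ) = e^(−0.30/0.2351) = 0.2791.
Trapped volume = 480.0 × 0.2791 = 133.97 mL.

134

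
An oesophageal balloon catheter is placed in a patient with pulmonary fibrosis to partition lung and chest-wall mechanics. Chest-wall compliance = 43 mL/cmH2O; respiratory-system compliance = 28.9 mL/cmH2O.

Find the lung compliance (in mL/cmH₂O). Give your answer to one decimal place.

88.1

1/CL = 1/Crs − 1/Ccw.
1/CL = 1/28.9 − 1/43 = 0.01135.
CL = 88.106 mL/cmH2O.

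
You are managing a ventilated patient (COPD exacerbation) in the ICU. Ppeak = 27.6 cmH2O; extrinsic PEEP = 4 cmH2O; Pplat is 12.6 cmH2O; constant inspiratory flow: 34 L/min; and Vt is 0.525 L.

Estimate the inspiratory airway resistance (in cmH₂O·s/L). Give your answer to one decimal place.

26.5

Flow: 34 L/min ÷ 60 = 0.5667 L/s.
Raw = (PIP − Pplat) / flow = (27.6 − 12.6) / 0.5667 = 15.0 / 0.5667 = 26.469 cmH2O·s/L.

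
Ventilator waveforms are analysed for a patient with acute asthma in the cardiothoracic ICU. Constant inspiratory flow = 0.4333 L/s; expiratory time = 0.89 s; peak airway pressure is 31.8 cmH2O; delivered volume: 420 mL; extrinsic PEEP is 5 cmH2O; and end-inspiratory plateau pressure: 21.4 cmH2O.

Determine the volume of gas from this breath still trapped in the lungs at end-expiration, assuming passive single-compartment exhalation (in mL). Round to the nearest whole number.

R = (PIP − Pplat)/V̇ = (31.8 − 21.4) / 0.4333 = 10.4/0.4333 = 24.002 cmH2O·s/L.
C = Vt/(Pplat − PEEP) = 420.0 / (21.4 − 5) = 420.0/16.4 = 25.61 mL/cmH2O.
τ = R × C = 24.002 × 0.02561 L/cmH2O = 0.6147 s.
Fraction remaining = e^(−Te/τ) = e^(−0.89/0.6147) = 0.2351.
Trapped volume = 420.0 × 0.2351 = 98.742 mL.

99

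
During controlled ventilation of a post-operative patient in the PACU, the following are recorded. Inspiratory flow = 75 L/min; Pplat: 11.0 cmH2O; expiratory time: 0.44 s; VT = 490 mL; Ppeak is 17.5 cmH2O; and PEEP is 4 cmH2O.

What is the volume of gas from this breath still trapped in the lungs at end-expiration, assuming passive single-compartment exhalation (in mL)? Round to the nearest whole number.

146

Flow: 75 L/min ÷ 60 = 1.25 L/s.
R = (PIP − Pplat)/V̇ = (17.5 − 11.0) / 1.25 = 6.5/1.25 = 5.2 cmH2O·s/L.
C = Vt/(Pplat − PEEP) = 490.0 / (11.0 − 4) = 490.0/7.0 = 70.0 mL/cmH2O.
τ = R × C = 5.2 × 0.07 L/cmH2O = 0.364 s.
Fraction remaining = e^(−Te/τ) = e^(−0.44/0.364) = 0.2986.
Trapped volume = 490.0 × 0.2986 = 146.31 mL.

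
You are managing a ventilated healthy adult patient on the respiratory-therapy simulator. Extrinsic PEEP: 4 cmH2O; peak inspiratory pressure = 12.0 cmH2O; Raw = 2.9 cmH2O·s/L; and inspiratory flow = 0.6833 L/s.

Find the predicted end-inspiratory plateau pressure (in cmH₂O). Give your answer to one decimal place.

10.0

Pplat = PIP − Raw × flow = 12.0 − 2.9 × 0.6833 = 12.0 − 1.982 = 10.018 cmH2O.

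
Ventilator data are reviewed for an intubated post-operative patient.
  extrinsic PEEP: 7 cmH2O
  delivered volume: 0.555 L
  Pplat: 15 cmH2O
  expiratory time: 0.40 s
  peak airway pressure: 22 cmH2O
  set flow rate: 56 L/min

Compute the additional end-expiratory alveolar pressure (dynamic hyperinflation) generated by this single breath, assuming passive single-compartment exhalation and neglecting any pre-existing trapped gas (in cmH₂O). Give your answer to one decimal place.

3.7

Flow: 56 L/min ÷ 60 = 0.9333 L/s.
R = (PIP − Pplat)/V̇ = (22 − 15) / 0.9333 = 7.0/0.9333 = 7.5 cmH2O·s/L.
C = Vt/(Pplat − PEEP) = 555.0 / (15 − 7) = 555.0/8.0 = 69.375 mL/cmH2O.
τ = R × C = 7.5 × 0.06938 L/cmH2O = 0.5204 s.
Fraction remaining = e^(−Te/τ) = e^(−0.40/0.5204) = 0.4636; trapped volume = 555.0 × 0.4636 = 257.3 mL.
Additional alveolar pressure from trapping ≈ V_trapped / C = 257.3 / 69.375 = 3.709 cmH2O.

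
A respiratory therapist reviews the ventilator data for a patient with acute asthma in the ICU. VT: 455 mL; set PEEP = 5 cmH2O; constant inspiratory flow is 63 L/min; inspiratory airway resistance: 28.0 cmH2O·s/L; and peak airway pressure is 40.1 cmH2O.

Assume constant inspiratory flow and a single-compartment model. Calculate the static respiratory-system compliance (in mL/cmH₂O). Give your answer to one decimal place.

79.8

Flow: 63 L/min ÷ 60 = 1.05 L/s.
Equation of motion (constant flow): PIP = Vt/C + R·V̇ + PEEP.
Vt/C = PIP − R·V̇ − PEEP = 40.1 − 28.0×1.05 − 5 = 40.1 − 29.4 − 5 = 5.7 cmH2O.
C = Vt / 5.7 = 455 / 5.7 = 79.825 mL/cmH2O.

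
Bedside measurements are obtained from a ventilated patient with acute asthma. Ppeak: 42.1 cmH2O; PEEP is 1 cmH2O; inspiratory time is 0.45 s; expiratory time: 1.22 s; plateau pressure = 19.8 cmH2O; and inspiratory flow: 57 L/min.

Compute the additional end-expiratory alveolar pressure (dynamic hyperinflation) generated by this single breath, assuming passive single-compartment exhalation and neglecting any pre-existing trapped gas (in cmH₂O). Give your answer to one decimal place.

Flow: 57 L/min ÷ 60 = 0.95 L/s.
Vt = flow × Ti = 0.95 L/s × 0.45 s × 1000 mL/L = 427.5 mL.
R = (PIP − Pplat)/V̇ = (42.1 − 19.8) / 0.95 = 22.3/0.95 = 23.474 cmH2O·s/L.
C = Vt/(Pplat − PEEP) = 427.5 / (19.8 − 1) = 427.5/18.8 = 22.739 mL/cmH2O.
τ = R × C = 23.474 × 0.02274 L/cmH2O = 0.5338 s.
Fraction remaining = e^(−Te/τ) = e^(−1.22/0.5338) = 0.1017; trapped volume = 427.5 × 0.1017 = 43.477 mL.
Additional alveolar pressure from trapping ≈ V_trapped / C = 43.477 / 22.739 = 1.912 cmH2O.

1.9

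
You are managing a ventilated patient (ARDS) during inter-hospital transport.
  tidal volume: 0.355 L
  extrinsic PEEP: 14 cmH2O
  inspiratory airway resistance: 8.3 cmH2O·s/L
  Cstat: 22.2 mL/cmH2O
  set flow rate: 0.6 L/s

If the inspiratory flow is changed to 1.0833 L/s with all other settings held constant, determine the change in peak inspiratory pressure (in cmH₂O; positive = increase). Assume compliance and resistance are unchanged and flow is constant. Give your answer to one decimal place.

PIP = Vt/C + R·V̇ + PEEP (constant-flow equation of motion).
Only the resistive term changes: ΔPIP = R × ΔV̇ = 8.3 × (1.0833 − 0.6) = 8.3 × 0.4833 = 4.011 cmH2O.

4.0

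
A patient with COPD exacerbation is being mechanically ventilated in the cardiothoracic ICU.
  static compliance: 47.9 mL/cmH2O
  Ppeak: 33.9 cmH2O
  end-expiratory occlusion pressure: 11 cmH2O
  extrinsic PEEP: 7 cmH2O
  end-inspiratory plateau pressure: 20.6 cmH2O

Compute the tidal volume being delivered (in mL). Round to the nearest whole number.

460

End-expiratory occlusion gives total PEEP = 11 cmH2O (intrinsic PEEP = 11 − 7 = 4). Use total PEEP for the elastic gradient.
Vt = Cstat × (Pplat − PEEPtotal) = 47.9 × (20.6 − 11) = 47.9 × 9.6 = 459.84 mL.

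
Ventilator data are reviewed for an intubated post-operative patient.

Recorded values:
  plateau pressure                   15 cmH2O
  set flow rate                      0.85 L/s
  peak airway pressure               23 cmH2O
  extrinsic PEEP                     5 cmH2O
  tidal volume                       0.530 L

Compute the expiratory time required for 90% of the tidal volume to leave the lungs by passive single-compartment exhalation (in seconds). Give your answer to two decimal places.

1.15

R = (PIP − Pplat)/V̇ = (23 − 15) / 0.85 = 8.0/0.85 = 9.412 cmH2O·s/L.
C = Vt/(Pplat − PEEP) = 530.0 / (15 − 5) = 530.0/10.0 = 53.0 mL/cmH2O.
τ = R × C = 9.412 × 0.053 L/cmH2O = 0.4988 s.
t = −τ·ln(1 − 0.90) = −0.4988·ln(0.1) = 1.149 s.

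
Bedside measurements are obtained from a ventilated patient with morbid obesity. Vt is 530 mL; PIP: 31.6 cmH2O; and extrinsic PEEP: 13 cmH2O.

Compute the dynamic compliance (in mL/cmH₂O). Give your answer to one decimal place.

28.5

Dynamic compliance = Vt / (PIP − PEEP) = 530 / (31.6 − 13) = 530 / 18.6 = 28.495 mL/cmH2O.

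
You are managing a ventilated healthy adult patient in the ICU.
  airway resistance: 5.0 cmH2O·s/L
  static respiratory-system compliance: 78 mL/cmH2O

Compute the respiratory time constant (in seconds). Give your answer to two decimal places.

τ = R × C = 5.0 × 78 mL/cmH2O = 5.0 × 0.078 L/cmH2O = 0.39 s.

0.39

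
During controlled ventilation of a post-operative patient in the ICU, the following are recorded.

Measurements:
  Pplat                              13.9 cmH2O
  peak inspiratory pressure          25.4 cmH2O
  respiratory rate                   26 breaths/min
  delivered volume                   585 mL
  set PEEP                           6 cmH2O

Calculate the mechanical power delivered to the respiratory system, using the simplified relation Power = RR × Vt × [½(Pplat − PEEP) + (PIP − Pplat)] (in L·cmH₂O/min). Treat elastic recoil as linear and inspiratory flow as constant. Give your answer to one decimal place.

Per-breath work = Vt × [½(Pplat−PEEP) + (PIP−Pplat)] = 0.585 × [0.5×7.9 + 11.5] = 0.585 × 15.45 = 9.038 L·cmH2O.
Power = 26 × 9.038 = 234.99 L·cmH2O/min.

235.0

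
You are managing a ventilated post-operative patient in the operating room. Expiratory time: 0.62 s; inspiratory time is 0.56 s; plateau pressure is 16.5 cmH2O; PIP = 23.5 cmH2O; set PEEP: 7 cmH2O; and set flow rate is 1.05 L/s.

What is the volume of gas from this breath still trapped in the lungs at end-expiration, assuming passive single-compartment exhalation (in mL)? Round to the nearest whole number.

131

Vt = flow × Ti = 1.05 L/s × 0.56 s × 1000 mL/L = 588.0 mL.
R = (PIP − Pplat)/V̇ = (23.5 − 16.5) / 1.05 = 7.0/1.05 = 6.667 cmH2O·s/L.
C = Vt/(Pplat − PEEP) = 588.0 / (16.5 − 7) = 588.0/9.5 = 61.895 mL/cmH2O.
τ = R × C = 6.667 × 0.0619 L/cmH2O = 0.4127 s.
Fraction remaining = e^(−Te/τ) = e^(−0.62/0.4127) = 0.2226.
Trapped volume = 588.0 × 0.2226 = 130.89 mL.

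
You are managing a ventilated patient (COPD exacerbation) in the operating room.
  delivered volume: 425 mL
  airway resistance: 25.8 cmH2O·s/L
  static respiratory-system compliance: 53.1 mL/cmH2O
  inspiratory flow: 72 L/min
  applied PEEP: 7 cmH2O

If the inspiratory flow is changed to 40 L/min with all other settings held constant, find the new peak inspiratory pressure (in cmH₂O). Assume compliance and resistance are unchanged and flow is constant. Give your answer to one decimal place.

32.2

Flow: 72 L/min ÷ 60 = 1.2 L/s.
New flow: 40 L/min ÷ 60 = 0.6667 L/s.
PIP = Vt/C + R·V̇ + PEEP (constant-flow equation of motion).
Only the resistive term changes: ΔPIP = R × ΔV̇ = 25.8 × (0.6667 − 1.2) = 25.8 × -0.5333 = -13.759 cmH2O.
Original PIP = 425/53.1 + 25.8×1.2 + 7 = 45.964 cmH2O; new PIP = 45.964 + (-13.759) = 32.205 cmH2O.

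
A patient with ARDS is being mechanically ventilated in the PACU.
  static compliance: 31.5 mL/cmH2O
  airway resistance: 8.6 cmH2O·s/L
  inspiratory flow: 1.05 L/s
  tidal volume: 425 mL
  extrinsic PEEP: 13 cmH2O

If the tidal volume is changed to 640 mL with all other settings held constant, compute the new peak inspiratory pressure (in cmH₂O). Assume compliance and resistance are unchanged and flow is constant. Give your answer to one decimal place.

PIP = Vt/C + R·V̇ + PEEP (constant-flow equation of motion).
Only the elastic term changes: ΔPIP = ΔVt / C = (640 − 425) / 31.5 = 6.825 cmH2O.
Original PIP = 425/31.5 + 8.6×1.05 + 13 = 35.522 cmH2O; new PIP = 35.522 + (6.825) = 42.347 cmH2O.

42.3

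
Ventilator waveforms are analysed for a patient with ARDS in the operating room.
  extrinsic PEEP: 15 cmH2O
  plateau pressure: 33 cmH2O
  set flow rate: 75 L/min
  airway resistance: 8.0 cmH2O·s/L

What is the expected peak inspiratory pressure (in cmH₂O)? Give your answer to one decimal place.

43.0

Flow: 75 L/min ÷ 60 = 1.25 L/s.
PIP = Pplat + Raw × flow = 33 + 8.0 × 1.25 = 33 + 10.0 = 43.0 cmH2O.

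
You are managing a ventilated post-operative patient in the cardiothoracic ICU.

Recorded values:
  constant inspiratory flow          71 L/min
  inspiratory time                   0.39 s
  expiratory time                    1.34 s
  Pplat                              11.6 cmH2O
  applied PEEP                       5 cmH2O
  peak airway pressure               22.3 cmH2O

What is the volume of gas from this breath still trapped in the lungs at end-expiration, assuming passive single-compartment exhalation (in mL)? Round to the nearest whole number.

55

Flow: 71 L/min ÷ 60 = 1.1833 L/s.
Vt = flow × Ti = 1.1833 L/s × 0.39 s × 1000 mL/L = 461.49 mL.
R = (PIP − Pplat)/V̇ = (22.3 − 11.6) / 1.1833 = 10.7/1.1833 = 9.043 cmH2O·s/L.
C = Vt/(Pplat − PEEP) = 461.49 / (11.6 − 5) = 461.49/6.6 = 69.923 mL/cmH2O.
τ = R × C = 9.043 × 0.06992 L/cmH2O = 0.6323 s.
Fraction remaining = e^(−Te/τ) = e^(−1.34/0.6323) = 0.1201.
Trapped volume = 461.49 × 0.1201 = 55.425 mL.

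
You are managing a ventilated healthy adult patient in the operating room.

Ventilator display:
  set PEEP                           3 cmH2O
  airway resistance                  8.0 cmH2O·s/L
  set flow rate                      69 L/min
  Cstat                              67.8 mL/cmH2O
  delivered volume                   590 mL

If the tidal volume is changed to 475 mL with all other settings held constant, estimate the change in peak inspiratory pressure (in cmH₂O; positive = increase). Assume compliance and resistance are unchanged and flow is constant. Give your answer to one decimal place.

-1.7

PIP = Vt/C + R·V̇ + PEEP (constant-flow equation of motion).
Only the elastic term changes: ΔPIP = ΔVt / C = (475 − 590) / 67.8 = -1.696 cmH2O.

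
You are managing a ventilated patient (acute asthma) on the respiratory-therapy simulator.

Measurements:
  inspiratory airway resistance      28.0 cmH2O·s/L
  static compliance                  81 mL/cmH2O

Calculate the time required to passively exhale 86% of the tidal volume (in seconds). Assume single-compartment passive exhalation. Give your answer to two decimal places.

4.46

τ = R × C = 28.0 × 81 mL/cmH2O = 28.0 × 0.081 L/cmH2O = 2.268 s.
Exhaled fraction f = 1 − e^(−t/τ) → t = −τ·ln(1 − f) = −2.268·ln(0.14) = 4.459 s.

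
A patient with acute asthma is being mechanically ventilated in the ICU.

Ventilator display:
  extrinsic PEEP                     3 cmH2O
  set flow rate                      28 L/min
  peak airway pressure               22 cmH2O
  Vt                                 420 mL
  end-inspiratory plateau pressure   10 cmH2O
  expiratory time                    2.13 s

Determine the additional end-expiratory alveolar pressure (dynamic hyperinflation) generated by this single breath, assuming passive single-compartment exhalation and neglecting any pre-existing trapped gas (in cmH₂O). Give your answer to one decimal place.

1.8

Flow: 28 L/min ÷ 60 = 0.4667 L/s.
R = (PIP − Pplat)/V̇ = (22 − 10) / 0.4667 = 12.0/0.4667 = 25.712 cmH2O·s/L.
C = Vt/(Pplat − PEEP) = 420.0 / (10 − 3) = 420.0/7.0 = 60.0 mL/cmH2O.
τ = R × C = 25.712 × 0.06 L/cmH2O = 1.543 s.
Fraction remaining = e^(−Te/τ) = e^(−2.13/1.543) = 0.2515; trapped volume = 420.0 × 0.2515 = 105.63 mL.
Additional alveolar pressure from trapping ≈ V_trapped / C = 105.63 / 60.0 = 1.761 cmH2O.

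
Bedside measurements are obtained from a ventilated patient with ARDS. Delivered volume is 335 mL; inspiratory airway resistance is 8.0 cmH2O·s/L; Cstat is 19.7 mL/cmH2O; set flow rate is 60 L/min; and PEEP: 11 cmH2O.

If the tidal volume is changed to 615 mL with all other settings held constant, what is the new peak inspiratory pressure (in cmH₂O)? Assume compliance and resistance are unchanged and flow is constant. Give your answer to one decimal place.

50.2

Flow: 60 L/min ÷ 60 = 1 L/s.
PIP = Vt/C + R·V̇ + PEEP (constant-flow equation of motion).
Only the elastic term changes: ΔPIP = ΔVt / C = (615 − 335) / 19.7 = 14.213 cmH2O.
Original PIP = 335/19.7 + 8.0×1 + 11 = 36.005 cmH2O; new PIP = 36.005 + (14.213) = 50.218 cmH2O.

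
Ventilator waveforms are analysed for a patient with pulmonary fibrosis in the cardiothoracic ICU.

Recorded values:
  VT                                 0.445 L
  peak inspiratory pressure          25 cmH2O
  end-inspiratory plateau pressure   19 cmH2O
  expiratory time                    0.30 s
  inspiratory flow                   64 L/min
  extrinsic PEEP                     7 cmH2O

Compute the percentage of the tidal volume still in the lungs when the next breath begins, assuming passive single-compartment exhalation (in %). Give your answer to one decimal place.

23.7

Flow: 64 L/min ÷ 60 = 1.0667 L/s.
R = (PIP − Pplat)/V̇ = (25 − 19) / 1.0667 = 6.0/1.0667 = 5.625 cmH2O·s/L.
C = Vt/(Pplat − PEEP) = 445.0 / (19 − 7) = 445.0/12.0 = 37.083 mL/cmH2O.
τ = R × C = 5.625 × 0.03708 L/cmH2O = 0.2086 s.
Fraction remaining at end-expiration = e^(−Te/τ) = e^(−0.30/0.2086) = 0.2374 → 23.74%.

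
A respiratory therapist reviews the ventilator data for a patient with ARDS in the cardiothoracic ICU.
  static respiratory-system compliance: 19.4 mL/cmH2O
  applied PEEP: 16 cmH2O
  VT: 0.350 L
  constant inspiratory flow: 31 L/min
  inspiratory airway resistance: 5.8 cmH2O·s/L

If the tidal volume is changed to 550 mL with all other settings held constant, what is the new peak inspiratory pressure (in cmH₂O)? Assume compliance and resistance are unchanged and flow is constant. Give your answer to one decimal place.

Flow: 31 L/min ÷ 60 = 0.5167 L/s.
PIP = Vt/C + R·V̇ + PEEP (constant-flow equation of motion).
Only the elastic term changes: ΔPIP = ΔVt / C = (550 − 350) / 19.4 = 10.309 cmH2O.
Original PIP = 350/19.4 + 5.8×0.5167 + 16 = 37.038 cmH2O; new PIP = 37.038 + (10.309) = 47.347 cmH2O.

47.3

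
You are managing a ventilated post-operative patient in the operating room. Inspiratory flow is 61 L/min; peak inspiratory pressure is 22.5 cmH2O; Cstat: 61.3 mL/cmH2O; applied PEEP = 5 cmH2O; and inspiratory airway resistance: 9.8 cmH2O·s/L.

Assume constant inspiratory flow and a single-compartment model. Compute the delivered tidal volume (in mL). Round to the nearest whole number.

Flow: 61 L/min ÷ 60 = 1.0167 L/s.
Equation of motion (constant flow): PIP = Vt/C + R·V̇ + PEEP.
Vt/C = PIP − R·V̇ − PEEP = 22.5 − 9.964 − 5 = 7.536 cmH2O.
Vt = C × 7.536 = 61.3 × 7.536 = 461.96 mL.

462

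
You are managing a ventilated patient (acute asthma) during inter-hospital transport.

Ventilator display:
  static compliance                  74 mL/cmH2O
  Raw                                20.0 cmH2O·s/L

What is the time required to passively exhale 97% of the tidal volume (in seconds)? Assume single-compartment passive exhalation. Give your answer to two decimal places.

5.19

τ = R × C = 20.0 × 74 mL/cmH2O = 20.0 × 0.074 L/cmH2O = 1.48 s.
Exhaled fraction f = 1 − e^(−t/τ) → t = −τ·ln(1 − f) = −1.48·ln(0.03) = 5.19 s.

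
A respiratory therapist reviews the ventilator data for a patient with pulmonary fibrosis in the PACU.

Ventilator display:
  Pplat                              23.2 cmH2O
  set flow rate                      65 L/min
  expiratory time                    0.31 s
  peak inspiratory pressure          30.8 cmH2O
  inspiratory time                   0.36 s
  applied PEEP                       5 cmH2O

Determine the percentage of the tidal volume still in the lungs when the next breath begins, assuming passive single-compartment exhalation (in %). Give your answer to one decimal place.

12.7

Flow: 65 L/min ÷ 60 = 1.0833 L/s.
Vt = flow × Ti = 1.0833 L/s × 0.36 s × 1000 mL/L = 389.99 mL.
R = (PIP − Pplat)/V̇ = (30.8 − 23.2) / 1.0833 = 7.6/1.0833 = 7.016 cmH2O·s/L.
C = Vt/(Pplat − PEEP) = 389.99 / (23.2 − 5) = 389.99/18.2 = 21.428 mL/cmH2O.
τ = R × C = 7.016 × 0.02143 L/cmH2O = 0.1504 s.
Fraction remaining at end-expiration = e^(−Te/τ) = e^(−0.31/0.1504) = 0.1273 → 12.73%.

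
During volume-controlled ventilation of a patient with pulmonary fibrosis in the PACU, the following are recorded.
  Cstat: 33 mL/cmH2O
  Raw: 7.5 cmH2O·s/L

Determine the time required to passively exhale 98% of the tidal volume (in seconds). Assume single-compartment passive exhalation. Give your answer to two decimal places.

0.97

τ = R × C = 7.5 × 33 mL/cmH2O = 7.5 × 0.033 L/cmH2O = 0.2475 s.
Exhaled fraction f = 1 − e^(−t/τ) → t = −τ·ln(1 − f) = −0.2475·ln(0.02) = 0.9682 s.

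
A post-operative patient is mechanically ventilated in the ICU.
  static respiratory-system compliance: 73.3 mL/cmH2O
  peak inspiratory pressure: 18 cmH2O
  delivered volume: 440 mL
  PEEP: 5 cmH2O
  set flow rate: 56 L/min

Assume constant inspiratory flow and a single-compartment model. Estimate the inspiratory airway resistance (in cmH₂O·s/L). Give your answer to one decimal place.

7.5

Flow: 56 L/min ÷ 60 = 0.9333 L/s.
Equation of motion (constant flow): PIP = Vt/C + R·V̇ + PEEP.
R·V̇ = PIP − Vt/C − PEEP = 18 − 440/73.3 − 5 = 18 − 6.003 − 5 = 6.997 cmH2O.
R = 6.997 / 0.9333 = 7.497 cmH2O·s/L.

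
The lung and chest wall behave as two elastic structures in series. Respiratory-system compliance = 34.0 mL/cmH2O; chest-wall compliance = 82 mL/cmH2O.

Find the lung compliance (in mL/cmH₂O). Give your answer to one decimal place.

1/CL = 1/Crs − 1/Ccw.
1/CL = 1/34.0 − 1/82 = 0.01722.
CL = 58.072 mL/cmH2O.

58.1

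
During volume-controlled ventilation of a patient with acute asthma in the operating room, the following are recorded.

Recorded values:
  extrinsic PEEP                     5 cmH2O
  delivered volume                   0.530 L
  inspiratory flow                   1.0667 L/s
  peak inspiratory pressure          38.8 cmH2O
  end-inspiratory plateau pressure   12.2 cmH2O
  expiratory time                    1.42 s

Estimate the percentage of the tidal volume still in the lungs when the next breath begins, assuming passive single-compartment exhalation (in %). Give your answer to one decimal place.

R = (PIP − Pplat)/V̇ = (38.8 − 12.2) / 1.0667 = 26.6/1.0667 = 24.937 cmH2O·s/L.
C = Vt/(Pplat − PEEP) = 530.0 / (12.2 − 5) = 530.0/7.2 = 73.611 mL/cmH2O.
τ = R × C = 24.937 × 0.07361 L/cmH2O = 1.836 s.
Fraction remaining at end-expiration = e^(−Te/τ) = e^(−1.42/1.836) = 0.4614 → 46.14%.

46.1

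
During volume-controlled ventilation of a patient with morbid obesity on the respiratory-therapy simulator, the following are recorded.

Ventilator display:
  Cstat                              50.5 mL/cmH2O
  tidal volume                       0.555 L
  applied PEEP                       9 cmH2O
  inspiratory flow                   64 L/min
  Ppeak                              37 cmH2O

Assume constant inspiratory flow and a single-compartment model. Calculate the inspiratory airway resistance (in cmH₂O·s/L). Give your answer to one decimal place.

Flow: 64 L/min ÷ 60 = 1.0667 L/s.
Equation of motion (constant flow): PIP = Vt/C + R·V̇ + PEEP.
R·V̇ = PIP − Vt/C − PEEP = 37 − 555/50.5 − 9 = 37 − 10.99 − 9 = 17.01 cmH2O.
R = 17.01 / 1.0667 = 15.946 cmH2O·s/L.

15.9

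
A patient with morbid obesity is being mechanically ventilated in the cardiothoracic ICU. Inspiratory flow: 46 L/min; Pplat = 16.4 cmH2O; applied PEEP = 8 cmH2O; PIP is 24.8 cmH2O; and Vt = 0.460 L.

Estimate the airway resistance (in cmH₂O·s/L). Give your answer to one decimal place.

11.0

Flow: 46 L/min ÷ 60 = 0.7667 L/s.
Raw = (PIP − Pplat) / flow = (24.8 − 16.4) / 0.7667 = 8.4 / 0.7667 = 10.956 cmH2O·s/L.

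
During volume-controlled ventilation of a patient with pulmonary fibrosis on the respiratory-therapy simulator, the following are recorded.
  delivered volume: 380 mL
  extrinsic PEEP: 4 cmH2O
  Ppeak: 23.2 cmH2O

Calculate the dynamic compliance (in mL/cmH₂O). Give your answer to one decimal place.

19.8

Dynamic compliance = Vt / (PIP − PEEP) = 380 / (23.2 − 4) = 380 / 19.2 = 19.792 mL/cmH2O.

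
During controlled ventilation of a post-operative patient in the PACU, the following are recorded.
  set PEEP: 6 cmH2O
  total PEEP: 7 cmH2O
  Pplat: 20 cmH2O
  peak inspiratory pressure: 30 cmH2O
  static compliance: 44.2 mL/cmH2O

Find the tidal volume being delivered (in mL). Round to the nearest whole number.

575

End-expiratory occlusion gives total PEEP = 7 cmH2O (intrinsic PEEP = 7 − 6 = 1). Use total PEEP for the elastic gradient.
Vt = Cstat × (Pplat − PEEPtotal) = 44.2 × (20 − 7) = 44.2 × 13.0 = 574.6 mL.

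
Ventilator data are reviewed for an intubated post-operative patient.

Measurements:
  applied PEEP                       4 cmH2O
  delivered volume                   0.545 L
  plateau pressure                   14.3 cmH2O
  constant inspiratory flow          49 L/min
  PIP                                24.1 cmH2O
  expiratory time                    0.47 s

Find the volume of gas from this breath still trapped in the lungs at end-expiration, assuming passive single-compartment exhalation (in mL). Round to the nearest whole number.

Flow: 49 L/min ÷ 60 = 0.8167 L/s.
R = (PIP − Pplat)/V̇ = (24.1 − 14.3) / 0.8167 = 9.8/0.8167 = 12.0 cmH2O·s/L.
C = Vt/(Pplat − PEEP) = 545.0 / (14.3 − 4) = 545.0/10.3 = 52.913 mL/cmH2O.
τ = R × C = 12.0 × 0.05291 L/cmH2O = 0.6349 s.
Fraction remaining = e^(−Te/τ) = e^(−0.47/0.6349) = 0.477.
Trapped volume = 545.0 × 0.477 = 259.97 mL.

260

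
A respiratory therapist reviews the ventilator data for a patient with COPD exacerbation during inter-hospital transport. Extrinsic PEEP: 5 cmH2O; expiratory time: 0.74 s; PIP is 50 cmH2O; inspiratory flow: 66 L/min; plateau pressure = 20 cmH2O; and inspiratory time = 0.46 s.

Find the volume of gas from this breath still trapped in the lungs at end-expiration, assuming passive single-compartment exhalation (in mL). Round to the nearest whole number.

226

Flow: 66 L/min ÷ 60 = 1.1 L/s.
Vt = flow × Ti = 1.1 L/s × 0.46 s × 1000 mL/L = 506.0 mL.
R = (PIP − Pplat)/V̇ = (50 − 20) / 1.1 = 30.0/1.1 = 27.273 cmH2O·s/L.
C = Vt/(Pplat − PEEP) = 506.0 / (20 − 5) = 506.0/15.0 = 33.733 mL/cmH2O.
τ = R × C = 27.273 × 0.03373 L/cmH2O = 0.9199 s.
Fraction remaining = e^(−Te/τ) = e^(−0.74/0.9199) = 0.4473.
Trapped volume = 506.0 × 0.4473 = 226.33 mL.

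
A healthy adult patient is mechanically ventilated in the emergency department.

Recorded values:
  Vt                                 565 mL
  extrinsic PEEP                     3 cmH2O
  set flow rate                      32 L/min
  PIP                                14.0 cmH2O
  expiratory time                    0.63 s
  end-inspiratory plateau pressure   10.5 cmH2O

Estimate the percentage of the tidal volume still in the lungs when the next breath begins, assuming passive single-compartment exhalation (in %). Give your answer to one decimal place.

28.0

Flow: 32 L/min ÷ 60 = 0.5333 L/s.
R = (PIP − Pplat)/V̇ = (14.0 − 10.5) / 0.5333 = 3.5/0.5333 = 6.563 cmH2O·s/L.
C = Vt/(Pplat − PEEP) = 565.0 / (10.5 − 3) = 565.0/7.5 = 75.333 mL/cmH2O.
τ = R × C = 6.563 × 0.07533 L/cmH2O = 0.4944 s.
Fraction remaining at end-expiration = e^(−Te/τ) = e^(−0.63/0.4944) = 0.2796 → 27.96%.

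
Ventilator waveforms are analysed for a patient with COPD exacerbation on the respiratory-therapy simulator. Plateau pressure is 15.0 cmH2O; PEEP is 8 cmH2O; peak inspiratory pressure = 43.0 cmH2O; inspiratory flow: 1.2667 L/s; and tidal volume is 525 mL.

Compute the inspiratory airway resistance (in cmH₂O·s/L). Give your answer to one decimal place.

22.1

Raw = (PIP − Pplat) / flow = (43.0 − 15.0) / 1.2667 = 28.0 / 1.2667 = 22.105 cmH2O·s/L.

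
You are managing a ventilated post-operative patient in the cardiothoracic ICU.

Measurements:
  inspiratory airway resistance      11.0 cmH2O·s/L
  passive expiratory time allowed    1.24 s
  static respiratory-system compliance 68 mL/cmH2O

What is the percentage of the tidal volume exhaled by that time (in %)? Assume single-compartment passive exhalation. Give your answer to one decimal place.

80.9

τ = R × C = 11.0 × 68 mL/cmH2O = 11.0 × 0.068 L/cmH2O = 0.748 s.
Passive exhalation: V(t)/V₀ = e^(−t/τ) = e^(−1.24/0.748) = 0.1906.
Fraction exhaled = 1 − 0.1906 = 0.8094 → 80.94%.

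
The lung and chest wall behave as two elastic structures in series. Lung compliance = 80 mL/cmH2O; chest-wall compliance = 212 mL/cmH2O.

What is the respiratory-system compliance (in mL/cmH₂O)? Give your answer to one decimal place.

Lung and chest wall are elastances in series: 1/Crs = 1/CL + 1/Ccw.
1/Crs = 1/80 + 1/212 = 0.01722.
Crs = 58.072 mL/cmH2O.

58.1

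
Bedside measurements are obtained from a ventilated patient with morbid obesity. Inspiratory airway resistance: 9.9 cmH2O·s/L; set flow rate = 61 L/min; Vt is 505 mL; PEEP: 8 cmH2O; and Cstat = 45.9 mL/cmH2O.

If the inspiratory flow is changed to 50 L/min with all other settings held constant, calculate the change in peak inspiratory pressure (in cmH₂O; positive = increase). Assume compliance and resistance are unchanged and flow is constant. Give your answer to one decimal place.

-1.8

Flow: 61 L/min ÷ 60 = 1.0167 L/s.
New flow: 50 L/min ÷ 60 = 0.8333 L/s.
PIP = Vt/C + R·V̇ + PEEP (constant-flow equation of motion).
Only the resistive term changes: ΔPIP = R × ΔV̇ = 9.9 × (0.8333 − 1.0167) = 9.9 × -0.1834 = -1.816 cmH2O.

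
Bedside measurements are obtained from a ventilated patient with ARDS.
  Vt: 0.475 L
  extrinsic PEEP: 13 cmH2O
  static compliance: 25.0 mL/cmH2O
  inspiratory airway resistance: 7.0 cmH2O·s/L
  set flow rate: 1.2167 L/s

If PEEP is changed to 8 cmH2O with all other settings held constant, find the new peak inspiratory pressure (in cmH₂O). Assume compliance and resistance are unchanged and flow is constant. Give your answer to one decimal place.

35.5

PIP = Vt/C + R·V̇ + PEEP (constant-flow equation of motion).
Only the baseline term changes: ΔPIP = ΔPEEP = 8 − 13 = -5.0 cmH2O.
Original PIP = 475/25.0 + 7.0×1.2167 + 13 = 40.517 cmH2O; new PIP = 40.517 + (-5.0) = 35.517 cmH2O.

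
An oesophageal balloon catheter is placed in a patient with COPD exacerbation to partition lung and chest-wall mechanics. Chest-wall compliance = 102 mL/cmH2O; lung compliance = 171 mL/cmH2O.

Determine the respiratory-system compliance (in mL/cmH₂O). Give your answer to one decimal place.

63.9

Lung and chest wall are elastances in series: 1/Crs = 1/CL + 1/Ccw.
1/Crs = 1/171 + 1/102 = 0.01565.
Crs = 63.898 mL/cmH2O.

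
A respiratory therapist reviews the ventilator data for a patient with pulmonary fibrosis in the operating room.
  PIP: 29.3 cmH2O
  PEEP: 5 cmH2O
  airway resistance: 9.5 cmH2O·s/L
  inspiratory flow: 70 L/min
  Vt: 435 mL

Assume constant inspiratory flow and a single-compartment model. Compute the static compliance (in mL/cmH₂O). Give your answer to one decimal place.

32.9

Flow: 70 L/min ÷ 60 = 1.1667 L/s.
Equation of motion (constant flow): PIP = Vt/C + R·V̇ + PEEP.
Vt/C = PIP − R·V̇ − PEEP = 29.3 − 9.5×1.1667 − 5 = 29.3 − 11.084 − 5 = 13.216 cmH2O.
C = Vt / 13.216 = 435 / 13.216 = 32.915 mL/cmH2O.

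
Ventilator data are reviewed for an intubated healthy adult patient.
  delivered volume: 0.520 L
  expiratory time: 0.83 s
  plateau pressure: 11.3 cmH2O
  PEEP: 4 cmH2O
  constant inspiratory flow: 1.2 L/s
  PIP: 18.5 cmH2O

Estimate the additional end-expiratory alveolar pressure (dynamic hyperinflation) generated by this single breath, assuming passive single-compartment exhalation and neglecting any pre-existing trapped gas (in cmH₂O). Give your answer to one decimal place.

1.0

R = (PIP − Pplat)/V̇ = (18.5 − 11.3) / 1.2 = 7.2/1.2 = 6.0 cmH2O·s/L.
C = Vt/(Pplat − PEEP) = 520.0 / (11.3 − 4) = 520.0/7.3 = 71.233 mL/cmH2O.
τ = R × C = 6.0 × 0.07123 L/cmH2O = 0.4274 s.
Fraction remaining = e^(−Te/τ) = e^(−0.83/0.4274) = 0.1434; trapped volume = 520.0 × 0.1434 = 74.568 mL.
Additional alveolar pressure from trapping ≈ V_trapped / C = 74.568 / 71.233 = 1.047 cmH2O.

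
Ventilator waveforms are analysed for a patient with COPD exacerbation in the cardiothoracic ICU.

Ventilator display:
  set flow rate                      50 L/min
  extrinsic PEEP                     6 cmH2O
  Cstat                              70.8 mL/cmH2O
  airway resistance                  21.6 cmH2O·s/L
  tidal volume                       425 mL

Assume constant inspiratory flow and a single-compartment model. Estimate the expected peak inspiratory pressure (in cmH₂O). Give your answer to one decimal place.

30.0

Flow: 50 L/min ÷ 60 = 0.8333 L/s.
Equation of motion (constant flow): PIP = Vt/C + R·V̇ + PEEP.
PIP = 425/70.8 + 21.6×0.8333 + 6 = 6.003 + 17.999 + 6 = 30.002 cmH2O.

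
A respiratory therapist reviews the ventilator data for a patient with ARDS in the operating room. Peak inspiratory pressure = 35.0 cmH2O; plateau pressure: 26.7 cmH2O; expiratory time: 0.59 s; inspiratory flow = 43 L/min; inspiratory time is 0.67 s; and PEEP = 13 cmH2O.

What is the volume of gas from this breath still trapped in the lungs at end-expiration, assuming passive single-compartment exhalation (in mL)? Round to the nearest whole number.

112

Flow: 43 L/min ÷ 60 = 0.7167 L/s.
Vt = flow × Ti = 0.7167 L/s × 0.67 s × 1000 mL/L = 480.19 mL.
R = (PIP − Pplat)/V̇ = (35.0 − 26.7) / 0.7167 = 8.3/0.7167 = 11.581 cmH2O·s/L.
C = Vt/(Pplat − PEEP) = 480.19 / (26.7 − 13) = 480.19/13.7 = 35.05 mL/cmH2O.
τ = R × C = 11.581 × 0.03505 L/cmH2O = 0.4059 s.
Fraction remaining = e^(−Te/τ) = e^(−0.59/0.4059) = 0.2337.
Trapped volume = 480.19 × 0.2337 = 112.22 mL.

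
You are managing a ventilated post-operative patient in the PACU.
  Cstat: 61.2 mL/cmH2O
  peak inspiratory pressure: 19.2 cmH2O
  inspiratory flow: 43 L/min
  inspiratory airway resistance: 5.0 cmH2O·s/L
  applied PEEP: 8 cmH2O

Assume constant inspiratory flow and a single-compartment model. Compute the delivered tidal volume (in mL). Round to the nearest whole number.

Flow: 43 L/min ÷ 60 = 0.7167 L/s.
Equation of motion (constant flow): PIP = Vt/C + R·V̇ + PEEP.
Vt/C = PIP − R·V̇ − PEEP = 19.2 − 3.584 − 8 = 7.616 cmH2O.
Vt = C × 7.616 = 61.2 × 7.616 = 466.1 mL.

466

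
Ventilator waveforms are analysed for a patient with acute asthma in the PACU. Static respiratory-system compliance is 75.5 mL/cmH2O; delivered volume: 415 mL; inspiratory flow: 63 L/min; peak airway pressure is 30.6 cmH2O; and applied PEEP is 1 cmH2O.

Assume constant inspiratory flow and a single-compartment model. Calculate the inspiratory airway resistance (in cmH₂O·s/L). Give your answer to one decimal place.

23.0

Flow: 63 L/min ÷ 60 = 1.05 L/s.
Equation of motion (constant flow): PIP = Vt/C + R·V̇ + PEEP.
R·V̇ = PIP − Vt/C − PEEP = 30.6 − 415/75.5 − 1 = 30.6 − 5.497 − 1 = 24.103 cmH2O.
R = 24.103 / 1.05 = 22.955 cmH2O·s/L.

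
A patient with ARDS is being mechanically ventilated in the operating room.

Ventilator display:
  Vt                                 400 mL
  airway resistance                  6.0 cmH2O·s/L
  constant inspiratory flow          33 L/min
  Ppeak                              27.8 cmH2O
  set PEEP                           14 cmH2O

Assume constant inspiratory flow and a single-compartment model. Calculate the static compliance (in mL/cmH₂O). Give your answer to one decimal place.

38.1

Flow: 33 L/min ÷ 60 = 0.55 L/s.
Equation of motion (constant flow): PIP = Vt/C + R·V̇ + PEEP.
Vt/C = PIP − R·V̇ − PEEP = 27.8 − 6.0×0.55 − 14 = 27.8 − 3.3 − 14 = 10.5 cmH2O.
C = Vt / 10.5 = 400 / 10.5 = 38.095 mL/cmH2O.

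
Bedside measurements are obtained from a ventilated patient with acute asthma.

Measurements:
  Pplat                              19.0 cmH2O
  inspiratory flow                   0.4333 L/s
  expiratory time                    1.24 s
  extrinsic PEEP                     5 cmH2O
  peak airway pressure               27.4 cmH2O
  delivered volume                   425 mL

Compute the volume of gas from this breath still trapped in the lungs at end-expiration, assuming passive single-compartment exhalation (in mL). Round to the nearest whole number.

R = (PIP − Pplat)/V̇ = (27.4 − 19.0) / 0.4333 = 8.4/0.4333 = 19.386 cmH2O·s/L.
C = Vt/(Pplat − PEEP) = 425.0 / (19.0 − 5) = 425.0/14.0 = 30.357 mL/cmH2O.
τ = R × C = 19.386 × 0.03036 L/cmH2O = 0.5886 s.
Fraction remaining = e^(−Te/τ) = e^(−1.24/0.5886) = 0.1216.
Trapped volume = 425.0 × 0.1216 = 51.68 mL.

52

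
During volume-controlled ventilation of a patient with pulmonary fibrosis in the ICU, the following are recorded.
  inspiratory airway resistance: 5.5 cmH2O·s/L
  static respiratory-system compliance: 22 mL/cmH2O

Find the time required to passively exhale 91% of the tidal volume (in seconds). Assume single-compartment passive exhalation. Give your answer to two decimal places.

0.29

τ = R × C = 5.5 × 22 mL/cmH2O = 5.5 × 0.022 L/cmH2O = 0.121 s.
Exhaled fraction f = 1 − e^(−t/τ) → t = −τ·ln(1 − f) = −0.121·ln(0.09) = 0.2914 s.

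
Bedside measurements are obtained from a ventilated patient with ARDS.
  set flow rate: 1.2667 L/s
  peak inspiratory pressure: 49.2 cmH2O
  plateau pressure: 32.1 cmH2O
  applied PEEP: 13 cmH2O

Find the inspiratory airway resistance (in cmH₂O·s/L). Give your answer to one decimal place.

13.5

Raw = (PIP − Pplat) / flow = (49.2 − 32.1) / 1.2667 = 17.1 / 1.2667 = 13.5 cmH2O·s/L.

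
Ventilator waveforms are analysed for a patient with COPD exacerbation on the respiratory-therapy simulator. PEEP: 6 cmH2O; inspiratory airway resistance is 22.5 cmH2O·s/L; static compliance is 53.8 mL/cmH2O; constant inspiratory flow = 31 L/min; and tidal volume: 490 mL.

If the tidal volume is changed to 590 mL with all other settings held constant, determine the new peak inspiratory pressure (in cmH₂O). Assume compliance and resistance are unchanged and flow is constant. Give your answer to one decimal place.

28.6

Flow: 31 L/min ÷ 60 = 0.5167 L/s.
PIP = Vt/C + R·V̇ + PEEP (constant-flow equation of motion).
Only the elastic term changes: ΔPIP = ΔVt / C = (590 − 490) / 53.8 = 1.859 cmH2O.
Original PIP = 490/53.8 + 22.5×0.5167 + 6 = 26.734 cmH2O; new PIP = 26.734 + (1.859) = 28.593 cmH2O.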